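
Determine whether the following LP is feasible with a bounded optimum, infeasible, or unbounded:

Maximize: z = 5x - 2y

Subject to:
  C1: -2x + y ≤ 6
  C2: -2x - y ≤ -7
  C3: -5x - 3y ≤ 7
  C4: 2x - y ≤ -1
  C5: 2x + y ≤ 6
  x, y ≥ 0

Infeasible (no feasible solution exists)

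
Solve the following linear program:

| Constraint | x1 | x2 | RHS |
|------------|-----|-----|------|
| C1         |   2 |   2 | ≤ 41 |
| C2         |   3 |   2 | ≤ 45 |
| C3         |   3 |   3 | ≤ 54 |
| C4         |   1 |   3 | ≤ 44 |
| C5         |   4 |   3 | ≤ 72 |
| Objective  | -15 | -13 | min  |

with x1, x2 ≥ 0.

Evaluate the objective at each vertex of the feasible region:
  z(0, 0) = 0
  z(15, 0) = -225
  z(9, 9) = -252  ←
  z(5, 13) = -244
  z(0, 14.67) = -190.7
The minimum is at x1 = 9, x2 = 9.

x1 = 9, x2 = 9, z = -252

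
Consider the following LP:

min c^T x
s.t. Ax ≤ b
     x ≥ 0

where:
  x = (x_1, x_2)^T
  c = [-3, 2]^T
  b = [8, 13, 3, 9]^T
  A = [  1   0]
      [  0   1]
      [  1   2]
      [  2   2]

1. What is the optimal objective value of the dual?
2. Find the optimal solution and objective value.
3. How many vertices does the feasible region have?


1. -9
2. x_1 = 3, x_2 = 0, z = -9
3. 3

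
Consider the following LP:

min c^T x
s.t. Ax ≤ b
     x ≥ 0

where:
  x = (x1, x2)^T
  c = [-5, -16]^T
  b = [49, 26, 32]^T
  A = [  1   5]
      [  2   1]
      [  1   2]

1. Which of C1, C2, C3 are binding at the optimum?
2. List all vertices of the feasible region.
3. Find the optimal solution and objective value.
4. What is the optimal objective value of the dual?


1. C1, C2
2. (0, 0), (13, 0), (9, 8), (0, 9.8)
3. x1 = 9, x2 = 8, z = -173
4. -173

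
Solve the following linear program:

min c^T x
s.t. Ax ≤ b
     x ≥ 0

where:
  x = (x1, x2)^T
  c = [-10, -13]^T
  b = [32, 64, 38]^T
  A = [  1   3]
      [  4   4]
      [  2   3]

Evaluate the objective at each vertex of the feasible region:
  z(0, 0) = 0
  z(16, 0) = -160
  z(10, 6) = -178  ←
  z(6, 8.667) = -172.7
  z(0, 10.67) = -138.7
The minimum is at x1 = 10, x2 = 6.

x1 = 10, x2 = 6, z = -178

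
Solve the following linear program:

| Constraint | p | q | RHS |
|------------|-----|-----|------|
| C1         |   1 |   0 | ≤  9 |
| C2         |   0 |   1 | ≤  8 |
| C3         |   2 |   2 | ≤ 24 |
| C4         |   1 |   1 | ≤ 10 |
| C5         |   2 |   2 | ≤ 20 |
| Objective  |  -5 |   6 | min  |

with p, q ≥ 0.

Evaluate the objective at each vertex of the feasible region:
  z(0, 0) = 0
  z(9, 0) = -45  ←
  z(9, 1) = -39
  z(2, 8) = 38
  z(0, 8) = 48
The minimum is at p = 9, q = 0.

p = 9, q = 0, z = -45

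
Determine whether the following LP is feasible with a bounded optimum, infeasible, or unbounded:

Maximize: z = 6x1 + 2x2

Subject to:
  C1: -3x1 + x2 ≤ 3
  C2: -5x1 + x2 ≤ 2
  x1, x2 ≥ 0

Unbounded (objective can increase without bound)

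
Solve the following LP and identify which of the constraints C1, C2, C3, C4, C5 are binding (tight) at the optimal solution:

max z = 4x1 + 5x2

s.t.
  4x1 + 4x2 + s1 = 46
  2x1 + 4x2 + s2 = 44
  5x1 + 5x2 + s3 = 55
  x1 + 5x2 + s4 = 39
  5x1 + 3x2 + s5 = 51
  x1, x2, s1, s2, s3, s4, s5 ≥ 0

At x1 = 4, x2 = 7, compute slack b - a·x for each constraint:
  C1: 46 − 44 = 2  (slack)
  C2: 44 − 36 = 8  (slack)
  C3: 55 − 55 = 0  (binding)
  C4: 39 − 39 = 0  (binding)
  C5: 51 − 41 = 10  (slack)

Optimal: x1 = 4, x2 = 7
Binding: C3, C4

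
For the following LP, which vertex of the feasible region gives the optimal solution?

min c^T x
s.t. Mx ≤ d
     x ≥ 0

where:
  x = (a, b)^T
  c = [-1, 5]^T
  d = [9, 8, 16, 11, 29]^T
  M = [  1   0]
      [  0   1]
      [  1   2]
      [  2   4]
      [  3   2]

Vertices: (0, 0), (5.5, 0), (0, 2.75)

Evaluate the objective at each vertex of the feasible region:
  z(0, 0) = 0
  z(5.5, 0) = -5.5  ←
  z(0, 2.75) = 13.75
The minimum is at a = 5.5, b = 0.

(5.5, 0)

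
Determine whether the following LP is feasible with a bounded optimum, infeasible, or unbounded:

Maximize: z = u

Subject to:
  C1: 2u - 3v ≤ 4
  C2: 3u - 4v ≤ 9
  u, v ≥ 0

Unbounded (objective can increase without bound)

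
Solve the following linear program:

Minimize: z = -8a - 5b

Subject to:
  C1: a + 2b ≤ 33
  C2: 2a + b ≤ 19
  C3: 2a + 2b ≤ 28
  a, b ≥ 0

Evaluate the objective at each vertex of the feasible region:
  z(0, 0) = 0
  z(9.5, 0) = -76
  z(5, 9) = -85  ←
  z(0, 14) = -70
The minimum is at a = 5, b = 9.

a = 5, b = 9, z = -85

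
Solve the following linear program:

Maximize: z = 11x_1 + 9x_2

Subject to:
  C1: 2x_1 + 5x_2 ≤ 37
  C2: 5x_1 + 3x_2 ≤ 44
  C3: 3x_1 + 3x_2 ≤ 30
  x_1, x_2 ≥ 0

Evaluate the objective at each vertex of the feasible region:
  z(0, 0) = 0
  z(8.8, 0) = 96.8
  z(7, 3) = 104  ←
  z(4.333, 5.667) = 98.67
  z(0, 7.4) = 66.6
The maximum is at x_1 = 7, x_2 = 3.

x_1 = 7, x_2 = 3, z = 104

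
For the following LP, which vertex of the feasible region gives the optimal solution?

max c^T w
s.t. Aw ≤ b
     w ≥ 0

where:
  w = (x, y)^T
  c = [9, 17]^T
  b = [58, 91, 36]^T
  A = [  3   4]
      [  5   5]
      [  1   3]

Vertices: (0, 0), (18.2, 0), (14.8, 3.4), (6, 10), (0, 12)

Evaluate the objective at each vertex of the feasible region:
  z(0, 0) = 0
  z(18.2, 0) = 163.8
  z(14.8, 3.4) = 191
  z(6, 10) = 224  ←
  z(0, 12) = 204
The maximum is at x = 6, y = 10.

(6, 10)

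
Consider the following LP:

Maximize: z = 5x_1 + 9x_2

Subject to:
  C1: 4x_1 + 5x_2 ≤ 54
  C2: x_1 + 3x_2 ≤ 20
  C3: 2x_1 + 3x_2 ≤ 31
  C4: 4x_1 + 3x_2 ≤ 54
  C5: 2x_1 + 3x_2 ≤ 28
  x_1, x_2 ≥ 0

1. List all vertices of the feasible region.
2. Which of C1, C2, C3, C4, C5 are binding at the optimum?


1. (0, 0), (13.5, 0), (11, 2), (8, 4), (0, 6.667)
2. C2, C5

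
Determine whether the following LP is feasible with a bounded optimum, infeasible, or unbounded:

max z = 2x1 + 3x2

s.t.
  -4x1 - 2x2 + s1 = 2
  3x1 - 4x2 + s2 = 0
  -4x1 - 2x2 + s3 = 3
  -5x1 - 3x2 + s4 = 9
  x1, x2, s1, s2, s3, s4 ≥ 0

Unbounded (objective can increase without bound)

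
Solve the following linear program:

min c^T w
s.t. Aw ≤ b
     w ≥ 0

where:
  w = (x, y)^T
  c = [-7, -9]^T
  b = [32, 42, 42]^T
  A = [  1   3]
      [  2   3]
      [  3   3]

Evaluate the objective at each vertex of the feasible region:
  z(0, 0) = 0
  z(14, 0) = -98
  z(5, 9) = -116  ←
  z(0, 10.67) = -96
The minimum is at x = 5, y = 9.

x = 5, y = 9, z = -116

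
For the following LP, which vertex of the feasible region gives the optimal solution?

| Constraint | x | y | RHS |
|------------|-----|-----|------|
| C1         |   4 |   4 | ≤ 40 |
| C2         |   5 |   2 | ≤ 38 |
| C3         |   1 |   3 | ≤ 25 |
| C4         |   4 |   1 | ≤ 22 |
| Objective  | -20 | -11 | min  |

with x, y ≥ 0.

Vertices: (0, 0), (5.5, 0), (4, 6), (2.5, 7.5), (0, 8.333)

Evaluate the objective at each vertex of the feasible region:
  z(0, 0) = 0
  z(5.5, 0) = -110
  z(4, 6) = -146  ←
  z(2.5, 7.5) = -132.5
  z(0, 8.333) = -91.67
The minimum is at x = 4, y = 6.

(4, 6)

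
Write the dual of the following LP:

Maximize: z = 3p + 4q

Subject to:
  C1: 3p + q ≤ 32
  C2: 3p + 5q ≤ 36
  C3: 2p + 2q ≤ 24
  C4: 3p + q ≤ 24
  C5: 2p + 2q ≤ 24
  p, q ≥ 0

Primal max cᵀx s.t. Ax ≤ b, x ≥ 0  →  Dual min bᵀy s.t. Aᵀy ≥ c, y ≥ 0.

Minimize: z = 32y1 + 36y2 + 24y3 + 24y4 + 24y5

Subject to:
  3y1 + 3y2 + 2y3 + 3y4 + 2y5 ≥ 3
  y1 + 5y2 + 2y3 + y4 + 2y5 ≥ 4
  y1, y2, y3, y4, y5 ≥ 0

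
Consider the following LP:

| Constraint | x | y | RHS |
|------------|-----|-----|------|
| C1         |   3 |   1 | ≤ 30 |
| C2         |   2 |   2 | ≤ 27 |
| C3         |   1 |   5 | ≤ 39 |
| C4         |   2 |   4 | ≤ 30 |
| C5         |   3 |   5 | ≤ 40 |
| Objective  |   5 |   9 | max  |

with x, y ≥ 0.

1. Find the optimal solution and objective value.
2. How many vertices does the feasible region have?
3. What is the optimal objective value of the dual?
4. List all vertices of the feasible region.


1. x = 5, y = 5, z = 70
2. 5
3. 70
4. (0, 0), (10, 0), (9.167, 2.5), (5, 5), (0, 7.5)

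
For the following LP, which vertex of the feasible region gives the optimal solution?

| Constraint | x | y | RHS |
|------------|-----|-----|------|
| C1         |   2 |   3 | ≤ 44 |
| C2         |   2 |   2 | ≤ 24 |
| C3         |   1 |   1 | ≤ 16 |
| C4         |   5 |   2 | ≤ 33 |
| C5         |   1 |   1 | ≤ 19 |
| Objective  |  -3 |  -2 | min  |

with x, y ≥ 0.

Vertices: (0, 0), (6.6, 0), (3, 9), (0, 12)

Evaluate the objective at each vertex of the feasible region:
  z(0, 0) = 0
  z(6.6, 0) = -19.8
  z(3, 9) = -27  ←
  z(0, 12) = -24
The minimum is at x = 3, y = 9.

(3, 9)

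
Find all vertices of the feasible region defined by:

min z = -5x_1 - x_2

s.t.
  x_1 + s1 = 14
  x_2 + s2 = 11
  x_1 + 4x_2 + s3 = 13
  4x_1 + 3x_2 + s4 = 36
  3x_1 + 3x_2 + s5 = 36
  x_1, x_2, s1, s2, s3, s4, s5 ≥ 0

(0, 0), (9, 0), (8.077, 1.231), (0, 3.25)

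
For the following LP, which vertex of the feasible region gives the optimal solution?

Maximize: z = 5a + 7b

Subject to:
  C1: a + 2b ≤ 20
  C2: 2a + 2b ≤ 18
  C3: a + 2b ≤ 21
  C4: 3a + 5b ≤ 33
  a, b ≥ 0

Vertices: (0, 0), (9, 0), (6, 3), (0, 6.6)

Evaluate the objective at each vertex of the feasible region:
  z(0, 0) = 0
  z(9, 0) = 45
  z(6, 3) = 51  ←
  z(0, 6.6) = 46.2
The maximum is at a = 6, b = 3.

(6, 3)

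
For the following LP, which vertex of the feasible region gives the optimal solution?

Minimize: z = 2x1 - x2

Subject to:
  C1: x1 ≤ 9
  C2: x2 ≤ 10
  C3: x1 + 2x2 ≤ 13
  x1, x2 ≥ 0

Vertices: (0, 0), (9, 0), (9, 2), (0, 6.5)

Evaluate the objective at each vertex of the feasible region:
  z(0, 0) = 0
  z(9, 0) = 18
  z(9, 2) = 16
  z(0, 6.5) = -6.5  ←
The minimum is at x1 = 0, x2 = 6.5.

(0, 6.5)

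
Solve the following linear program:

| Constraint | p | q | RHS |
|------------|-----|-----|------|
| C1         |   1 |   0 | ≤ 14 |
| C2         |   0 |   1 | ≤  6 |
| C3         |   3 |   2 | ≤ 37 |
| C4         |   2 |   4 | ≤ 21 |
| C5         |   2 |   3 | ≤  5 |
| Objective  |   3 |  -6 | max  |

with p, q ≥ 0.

Evaluate the objective at each vertex of the feasible region:
  z(0, 0) = 0
  z(2.5, 0) = 7.5  ←
  z(0, 1.667) = -10
The maximum is at p = 2.5, q = 0.

p = 2.5, q = 0, z = 7.5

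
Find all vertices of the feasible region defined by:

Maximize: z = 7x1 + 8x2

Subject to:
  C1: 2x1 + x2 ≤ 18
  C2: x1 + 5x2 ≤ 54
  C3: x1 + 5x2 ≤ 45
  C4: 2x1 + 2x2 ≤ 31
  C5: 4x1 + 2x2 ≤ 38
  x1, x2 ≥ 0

(0, 0), (9, 0), (5, 8), (0, 9)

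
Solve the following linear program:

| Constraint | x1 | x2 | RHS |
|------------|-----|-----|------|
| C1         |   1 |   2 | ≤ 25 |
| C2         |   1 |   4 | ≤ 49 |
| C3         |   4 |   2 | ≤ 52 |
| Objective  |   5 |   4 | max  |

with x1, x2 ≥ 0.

Evaluate the objective at each vertex of the feasible region:
  z(0, 0) = 0
  z(13, 0) = 65
  z(9, 8) = 77  ←
  z(1, 12) = 53
  z(0, 12.25) = 49
The maximum is at x1 = 9, x2 = 8.

x1 = 9, x2 = 8, z = 77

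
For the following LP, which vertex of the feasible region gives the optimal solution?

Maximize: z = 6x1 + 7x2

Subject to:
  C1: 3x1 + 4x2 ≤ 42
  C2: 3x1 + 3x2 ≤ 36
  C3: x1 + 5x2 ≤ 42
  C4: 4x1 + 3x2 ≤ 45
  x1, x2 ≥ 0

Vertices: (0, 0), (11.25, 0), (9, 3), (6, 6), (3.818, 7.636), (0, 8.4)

Evaluate the objective at each vertex of the feasible region:
  z(0, 0) = 0
  z(11.25, 0) = 67.5
  z(9, 3) = 75
  z(6, 6) = 78  ←
  z(3.818, 7.636) = 76.36
  z(0, 8.4) = 58.8
The maximum is at x1 = 6, x2 = 6.

(6, 6)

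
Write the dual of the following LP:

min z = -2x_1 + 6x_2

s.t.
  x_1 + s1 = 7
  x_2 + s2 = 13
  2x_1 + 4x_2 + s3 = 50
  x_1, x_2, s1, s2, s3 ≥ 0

Primal min cᵀx s.t. Ax ≤ b, x ≥ 0  →  Dual max −bᵀy s.t. Aᵀy ≥ −c, y ≥ 0.

Maximize: z = -7y1 - 13y2 - 50y3

Subject to:
  y1 + 2y3 ≥ 2
  y2 + 4y3 ≥ -6
  y1, y2, y3 ≥ 0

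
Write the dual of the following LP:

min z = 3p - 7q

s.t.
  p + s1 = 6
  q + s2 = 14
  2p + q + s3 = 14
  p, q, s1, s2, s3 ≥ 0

Primal min cᵀx s.t. Ax ≤ b, x ≥ 0  →  Dual max −bᵀy s.t. Aᵀy ≥ −c, y ≥ 0.

Maximize: z = -6y1 - 14y2 - 14y3

Subject to:
  y1 + 2y3 ≥ -3
  y2 + y3 ≥ 7
  y1, y2, y3 ≥ 0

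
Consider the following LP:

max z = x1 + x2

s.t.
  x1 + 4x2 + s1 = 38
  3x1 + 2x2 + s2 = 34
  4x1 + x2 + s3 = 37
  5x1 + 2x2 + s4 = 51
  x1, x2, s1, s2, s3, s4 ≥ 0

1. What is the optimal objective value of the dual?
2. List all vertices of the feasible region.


1. 14
2. (0, 0), (9.25, 0), (8, 5), (6, 8), (0, 9.5)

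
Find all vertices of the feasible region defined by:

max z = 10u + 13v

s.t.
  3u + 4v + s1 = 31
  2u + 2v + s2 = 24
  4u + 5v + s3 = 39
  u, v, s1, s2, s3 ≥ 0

(0, 0), (9.75, 0), (1, 7), (0, 7.75)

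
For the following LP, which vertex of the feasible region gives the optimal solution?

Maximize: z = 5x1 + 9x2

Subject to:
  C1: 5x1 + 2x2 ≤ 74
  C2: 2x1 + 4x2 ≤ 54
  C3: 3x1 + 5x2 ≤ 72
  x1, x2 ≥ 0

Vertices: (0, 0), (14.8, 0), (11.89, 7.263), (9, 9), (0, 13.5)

Evaluate the objective at each vertex of the feasible region:
  z(0, 0) = 0
  z(14.8, 0) = 74
  z(11.89, 7.263) = 124.8
  z(9, 9) = 126  ←
  z(0, 13.5) = 121.5
The maximum is at x1 = 9, x2 = 9.

(9, 9)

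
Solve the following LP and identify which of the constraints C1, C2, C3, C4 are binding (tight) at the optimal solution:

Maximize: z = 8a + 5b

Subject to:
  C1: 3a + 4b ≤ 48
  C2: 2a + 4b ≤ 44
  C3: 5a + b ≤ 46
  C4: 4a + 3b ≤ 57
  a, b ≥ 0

At a = 8, b = 6, compute slack b - a·x for each constraint:
  C1: 48 − 48 = 0  (binding)
  C2: 44 − 40 = 4  (slack)
  C3: 46 − 46 = 0  (binding)
  C4: 57 − 50 = 7  (slack)

Optimal: a = 8, b = 6
Binding: C1, C3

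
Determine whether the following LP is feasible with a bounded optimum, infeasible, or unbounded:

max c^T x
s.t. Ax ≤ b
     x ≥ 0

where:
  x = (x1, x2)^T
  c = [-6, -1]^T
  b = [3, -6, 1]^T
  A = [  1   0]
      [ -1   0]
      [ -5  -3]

Infeasible (no feasible solution exists)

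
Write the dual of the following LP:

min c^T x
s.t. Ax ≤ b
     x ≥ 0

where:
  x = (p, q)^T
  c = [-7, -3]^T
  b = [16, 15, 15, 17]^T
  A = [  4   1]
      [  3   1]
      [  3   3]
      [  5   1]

Primal min cᵀx s.t. Ax ≤ b, x ≥ 0  →  Dual max −bᵀy s.t. Aᵀy ≥ −c, y ≥ 0.

Maximize: z = -16y1 - 15y2 - 15y3 - 17y4

Subject to:
  4y1 + 3y2 + 3y3 + 5y4 ≥ 7
  y1 + y2 + 3y3 + y4 ≥ 3
  y1, y2, y3, y4 ≥ 0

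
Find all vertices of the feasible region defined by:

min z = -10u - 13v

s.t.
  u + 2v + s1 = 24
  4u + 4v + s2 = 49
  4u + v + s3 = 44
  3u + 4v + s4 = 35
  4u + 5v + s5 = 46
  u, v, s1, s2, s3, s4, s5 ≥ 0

(0, 0), (11, 0), (10.88, 0.5), (9, 2), (0, 8.75)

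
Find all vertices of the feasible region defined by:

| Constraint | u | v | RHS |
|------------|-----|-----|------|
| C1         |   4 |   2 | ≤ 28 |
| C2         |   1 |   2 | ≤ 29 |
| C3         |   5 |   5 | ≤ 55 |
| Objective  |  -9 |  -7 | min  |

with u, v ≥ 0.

(0, 0), (7, 0), (3, 8), (0, 11)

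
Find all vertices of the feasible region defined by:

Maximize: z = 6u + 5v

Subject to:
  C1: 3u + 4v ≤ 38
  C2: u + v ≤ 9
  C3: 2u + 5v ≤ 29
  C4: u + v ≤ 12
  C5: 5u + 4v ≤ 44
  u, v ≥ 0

(0, 0), (8.8, 0), (8, 1), (5.333, 3.667), (0, 5.8)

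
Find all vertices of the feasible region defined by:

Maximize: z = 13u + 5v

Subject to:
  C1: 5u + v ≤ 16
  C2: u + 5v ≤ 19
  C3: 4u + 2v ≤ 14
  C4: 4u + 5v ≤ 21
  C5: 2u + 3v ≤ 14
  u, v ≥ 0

(0, 0), (3.2, 0), (3, 1), (2.333, 2.333), (0.6667, 3.667), (0, 3.8)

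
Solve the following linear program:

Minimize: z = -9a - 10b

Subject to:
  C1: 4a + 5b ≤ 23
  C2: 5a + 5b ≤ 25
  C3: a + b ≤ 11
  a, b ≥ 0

Evaluate the objective at each vertex of the feasible region:
  z(0, 0) = 0
  z(5, 0) = -45
  z(2, 3) = -48  ←
  z(0, 4.6) = -46
The minimum is at a = 2, b = 3.

a = 2, b = 3, z = -48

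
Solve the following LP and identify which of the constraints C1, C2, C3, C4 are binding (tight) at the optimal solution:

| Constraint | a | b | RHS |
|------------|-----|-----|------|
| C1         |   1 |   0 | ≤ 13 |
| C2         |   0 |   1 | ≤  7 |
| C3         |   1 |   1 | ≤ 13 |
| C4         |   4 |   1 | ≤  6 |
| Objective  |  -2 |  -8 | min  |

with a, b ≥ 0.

At a = 0, b = 6, compute slack b - a·x for each constraint:
  C1: 13 − 0 = 13  (slack)
  C2: 7 − 6 = 1  (slack)
  C3: 13 − 6 = 7  (slack)
  C4: 6 − 6 = 0  (binding)

Optimal: a = 0, b = 6
Binding: C4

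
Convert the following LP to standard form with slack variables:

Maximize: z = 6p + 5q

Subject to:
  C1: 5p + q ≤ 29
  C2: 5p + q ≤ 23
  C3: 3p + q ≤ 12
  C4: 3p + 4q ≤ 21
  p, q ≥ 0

max z = 6p + 5q

s.t.
  5p + q + s1 = 29
  5p + q + s2 = 23
  3p + q + s3 = 12
  3p + 4q + s4 = 21
  p, q, s1, s2, s3, s4 ≥ 0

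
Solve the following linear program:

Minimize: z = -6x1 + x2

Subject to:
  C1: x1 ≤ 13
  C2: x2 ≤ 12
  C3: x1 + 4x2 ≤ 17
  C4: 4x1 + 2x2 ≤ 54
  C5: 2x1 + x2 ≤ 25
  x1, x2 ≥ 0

Evaluate the objective at each vertex of the feasible region:
  z(0, 0) = 0
  z(12.5, 0) = -75  ←
  z(11.86, 1.286) = -69.86
  z(0, 4.25) = 4.25
The minimum is at x1 = 12.5, x2 = 0.

x1 = 12.5, x2 = 0, z = -75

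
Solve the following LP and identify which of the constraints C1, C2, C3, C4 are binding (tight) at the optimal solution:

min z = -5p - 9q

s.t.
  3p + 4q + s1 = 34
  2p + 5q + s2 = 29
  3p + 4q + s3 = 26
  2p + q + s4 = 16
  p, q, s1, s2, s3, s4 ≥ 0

At p = 2, q = 5, compute slack b - a·x for each constraint:
  C1: 34 − 26 = 8  (slack)
  C2: 29 − 29 = 0  (binding)
  C3: 26 − 26 = 0  (binding)
  C4: 16 − 9 = 7  (slack)

Optimal: p = 2, q = 5
Binding: C2, C3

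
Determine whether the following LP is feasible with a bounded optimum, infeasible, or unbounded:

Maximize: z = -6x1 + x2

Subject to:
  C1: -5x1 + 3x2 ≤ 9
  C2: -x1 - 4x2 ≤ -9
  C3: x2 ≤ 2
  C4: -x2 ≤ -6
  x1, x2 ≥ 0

Infeasible (no feasible solution exists)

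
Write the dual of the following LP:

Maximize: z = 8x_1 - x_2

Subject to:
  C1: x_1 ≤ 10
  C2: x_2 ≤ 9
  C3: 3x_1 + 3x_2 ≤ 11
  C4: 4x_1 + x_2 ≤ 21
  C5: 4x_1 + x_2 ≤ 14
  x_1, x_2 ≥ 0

Primal max cᵀx s.t. Ax ≤ b, x ≥ 0  →  Dual min bᵀy s.t. Aᵀy ≥ c, y ≥ 0.

Minimize: z = 10y1 + 9y2 + 11y3 + 21y4 + 14y5

Subject to:
  y1 + 3y3 + 4y4 + 4y5 ≥ 8
  y2 + 3y3 + y4 + y5 ≥ -1
  y1, y2, y3, y4, y5 ≥ 0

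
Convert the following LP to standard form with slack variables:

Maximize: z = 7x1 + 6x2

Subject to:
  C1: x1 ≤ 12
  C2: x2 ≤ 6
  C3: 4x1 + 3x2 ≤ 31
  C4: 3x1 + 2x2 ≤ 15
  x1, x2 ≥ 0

max z = 7x1 + 6x2

s.t.
  x1 + s1 = 12
  x2 + s2 = 6
  4x1 + 3x2 + s3 = 31
  3x1 + 2x2 + s4 = 15
  x1, x2, s1, s2, s3, s4 ≥ 0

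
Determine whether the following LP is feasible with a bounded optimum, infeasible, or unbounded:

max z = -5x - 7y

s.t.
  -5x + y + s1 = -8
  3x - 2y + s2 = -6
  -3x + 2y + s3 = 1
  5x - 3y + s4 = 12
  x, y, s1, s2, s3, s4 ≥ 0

Infeasible (no feasible solution exists)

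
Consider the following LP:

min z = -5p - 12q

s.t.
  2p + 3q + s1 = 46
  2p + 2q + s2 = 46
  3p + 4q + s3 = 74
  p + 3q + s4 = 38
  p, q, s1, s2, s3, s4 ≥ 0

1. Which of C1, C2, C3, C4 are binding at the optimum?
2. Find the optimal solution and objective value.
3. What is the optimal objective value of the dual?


1. C1, C4
2. p = 8, q = 10, z = -160
3. -160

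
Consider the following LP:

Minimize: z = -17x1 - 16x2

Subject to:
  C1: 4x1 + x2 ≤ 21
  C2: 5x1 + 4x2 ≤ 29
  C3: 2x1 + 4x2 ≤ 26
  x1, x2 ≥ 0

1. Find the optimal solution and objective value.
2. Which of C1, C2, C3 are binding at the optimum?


1. x1 = 1, x2 = 6, z = -113
2. C2, C3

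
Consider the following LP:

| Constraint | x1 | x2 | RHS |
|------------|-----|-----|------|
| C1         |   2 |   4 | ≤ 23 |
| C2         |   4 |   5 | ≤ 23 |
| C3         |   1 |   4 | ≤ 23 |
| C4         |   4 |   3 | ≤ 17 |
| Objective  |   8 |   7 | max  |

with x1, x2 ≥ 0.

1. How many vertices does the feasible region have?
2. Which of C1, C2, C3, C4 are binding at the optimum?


1. 4
2. C2, C4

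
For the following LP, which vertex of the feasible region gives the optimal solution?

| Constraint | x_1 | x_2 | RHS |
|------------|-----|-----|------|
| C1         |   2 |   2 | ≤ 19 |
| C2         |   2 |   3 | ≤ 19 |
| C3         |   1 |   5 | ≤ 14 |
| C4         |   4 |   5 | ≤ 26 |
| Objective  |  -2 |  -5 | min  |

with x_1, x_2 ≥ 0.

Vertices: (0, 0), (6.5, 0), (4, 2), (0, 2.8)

Evaluate the objective at each vertex of the feasible region:
  z(0, 0) = 0
  z(6.5, 0) = -13
  z(4, 2) = -18  ←
  z(0, 2.8) = -14
The minimum is at x_1 = 4, x_2 = 2.

(4, 2)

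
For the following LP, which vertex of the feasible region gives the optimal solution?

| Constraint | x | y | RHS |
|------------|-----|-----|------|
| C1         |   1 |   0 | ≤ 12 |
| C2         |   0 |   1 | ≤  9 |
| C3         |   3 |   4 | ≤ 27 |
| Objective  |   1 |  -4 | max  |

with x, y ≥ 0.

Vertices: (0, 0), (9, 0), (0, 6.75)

Evaluate the objective at each vertex of the feasible region:
  z(0, 0) = 0
  z(9, 0) = 9  ←
  z(0, 6.75) = -27
The maximum is at x = 9, y = 0.

(9, 0)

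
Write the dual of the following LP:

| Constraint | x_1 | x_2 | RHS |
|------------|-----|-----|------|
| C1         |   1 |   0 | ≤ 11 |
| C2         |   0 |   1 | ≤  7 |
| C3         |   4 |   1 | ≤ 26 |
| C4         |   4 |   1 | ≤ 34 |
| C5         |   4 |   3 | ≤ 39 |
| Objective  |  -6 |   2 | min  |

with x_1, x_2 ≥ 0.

Primal min cᵀx s.t. Ax ≤ b, x ≥ 0  →  Dual max −bᵀy s.t. Aᵀy ≥ −c, y ≥ 0.

Maximize: z = -11y1 - 7y2 - 26y3 - 34y4 - 39y5

Subject to:
  y1 + 4y3 + 4y4 + 4y5 ≥ 6
  y2 + y3 + y4 + 3y5 ≥ -2
  y1, y2, y3, y4, y5 ≥ 0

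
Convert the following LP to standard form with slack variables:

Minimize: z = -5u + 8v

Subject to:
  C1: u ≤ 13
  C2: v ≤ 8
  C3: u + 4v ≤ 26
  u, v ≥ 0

min z = -5u + 8v

s.t.
  u + s1 = 13
  v + s2 = 8
  u + 4v + s3 = 26
  u, v, s1, s2, s3 ≥ 0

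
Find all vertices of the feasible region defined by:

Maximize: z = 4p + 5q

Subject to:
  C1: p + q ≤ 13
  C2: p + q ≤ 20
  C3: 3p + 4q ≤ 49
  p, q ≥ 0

(0, 0), (13, 0), (3, 10), (0, 12.25)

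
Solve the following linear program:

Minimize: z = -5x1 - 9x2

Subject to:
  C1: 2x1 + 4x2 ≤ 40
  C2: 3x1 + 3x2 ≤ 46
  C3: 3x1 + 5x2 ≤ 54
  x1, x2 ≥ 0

Evaluate the objective at each vertex of the feasible region:
  z(0, 0) = 0
  z(15.33, 0) = -76.67
  z(11.33, 4) = -92.67
  z(8, 6) = -94  ←
  z(0, 10) = -90
The minimum is at x1 = 8, x2 = 6.

x1 = 8, x2 = 6, z = -94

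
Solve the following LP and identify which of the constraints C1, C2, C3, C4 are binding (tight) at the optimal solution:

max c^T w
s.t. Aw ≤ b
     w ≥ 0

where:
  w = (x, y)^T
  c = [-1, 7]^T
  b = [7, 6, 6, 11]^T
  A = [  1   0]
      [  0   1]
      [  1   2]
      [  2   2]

At x = 0, y = 3, compute slack b - a·x for each constraint:
  C1: 7 − 0 = 7  (slack)
  C2: 6 − 3 = 3  (slack)
  C3: 6 − 6 = 0  (binding)
  C4: 11 − 6 = 5  (slack)

Optimal: x = 0, y = 3
Binding: C3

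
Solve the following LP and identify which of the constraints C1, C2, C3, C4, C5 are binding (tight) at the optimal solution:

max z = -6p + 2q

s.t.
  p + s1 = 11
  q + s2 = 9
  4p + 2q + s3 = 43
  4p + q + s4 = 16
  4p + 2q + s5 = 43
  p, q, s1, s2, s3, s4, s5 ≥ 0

At p = 0, q = 9, compute slack b - a·x for each constraint:
  C1: 11 − 0 = 11  (slack)
  C2: 9 − 9 = 0  (binding)
  C3: 43 − 18 = 25  (slack)
  C4: 16 − 9 = 7  (slack)
  C5: 43 − 18 = 25  (slack)

Optimal: p = 0, q = 9
Binding: C2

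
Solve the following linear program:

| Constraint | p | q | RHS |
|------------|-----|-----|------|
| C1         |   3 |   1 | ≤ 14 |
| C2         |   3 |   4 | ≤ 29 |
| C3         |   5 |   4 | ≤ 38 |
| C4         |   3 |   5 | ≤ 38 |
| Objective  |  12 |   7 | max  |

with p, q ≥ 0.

Evaluate the objective at each vertex of the feasible region:
  z(0, 0) = 0
  z(4.667, 0) = 56
  z(3, 5) = 71  ←
  z(0, 7.25) = 50.75
The maximum is at p = 3, q = 5.

p = 3, q = 5, z = 71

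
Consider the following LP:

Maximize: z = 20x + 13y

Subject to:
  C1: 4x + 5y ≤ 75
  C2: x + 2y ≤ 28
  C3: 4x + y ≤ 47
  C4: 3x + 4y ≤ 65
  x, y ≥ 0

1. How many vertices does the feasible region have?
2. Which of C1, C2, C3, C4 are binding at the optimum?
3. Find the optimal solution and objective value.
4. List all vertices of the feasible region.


1. 5
2. C1, C3
3. x = 10, y = 7, z = 291
4. (0, 0), (11.75, 0), (10, 7), (3.333, 12.33), (0, 14)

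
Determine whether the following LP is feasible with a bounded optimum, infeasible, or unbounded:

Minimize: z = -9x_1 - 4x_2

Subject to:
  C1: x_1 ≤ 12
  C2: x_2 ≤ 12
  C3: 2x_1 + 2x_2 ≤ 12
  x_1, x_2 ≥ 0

Feasible with a bounded optimal solution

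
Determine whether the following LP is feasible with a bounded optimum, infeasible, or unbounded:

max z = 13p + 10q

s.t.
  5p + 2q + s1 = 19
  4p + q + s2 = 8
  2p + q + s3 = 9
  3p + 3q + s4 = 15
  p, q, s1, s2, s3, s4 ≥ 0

Feasible with a bounded optimal solution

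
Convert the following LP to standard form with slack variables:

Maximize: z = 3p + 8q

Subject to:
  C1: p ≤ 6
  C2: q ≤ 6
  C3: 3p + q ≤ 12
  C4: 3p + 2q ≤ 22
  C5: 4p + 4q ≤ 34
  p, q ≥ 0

max z = 3p + 8q

s.t.
  p + s1 = 6
  q + s2 = 6
  3p + q + s3 = 12
  3p + 2q + s4 = 22
  4p + 4q + s5 = 34
  p, q, s1, s2, s3, s4, s5 ≥ 0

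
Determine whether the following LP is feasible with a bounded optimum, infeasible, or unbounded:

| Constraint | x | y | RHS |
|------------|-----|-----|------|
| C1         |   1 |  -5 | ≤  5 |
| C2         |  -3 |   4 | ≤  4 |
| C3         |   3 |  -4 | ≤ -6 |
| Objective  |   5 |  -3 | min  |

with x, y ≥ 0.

Infeasible (no feasible solution exists)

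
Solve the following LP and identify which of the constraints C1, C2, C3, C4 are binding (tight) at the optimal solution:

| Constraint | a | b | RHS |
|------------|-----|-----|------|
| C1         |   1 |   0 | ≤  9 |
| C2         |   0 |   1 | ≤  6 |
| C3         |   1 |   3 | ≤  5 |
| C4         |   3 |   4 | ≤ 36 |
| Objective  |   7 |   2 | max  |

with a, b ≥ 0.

At a = 5, b = 0, compute slack b - a·x for each constraint:
  C1: 9 − 5 = 4  (slack)
  C2: 6 − 0 = 6  (slack)
  C3: 5 − 5 = 0  (binding)
  C4: 36 − 15 = 21  (slack)

Optimal: a = 5, b = 0
Binding: C3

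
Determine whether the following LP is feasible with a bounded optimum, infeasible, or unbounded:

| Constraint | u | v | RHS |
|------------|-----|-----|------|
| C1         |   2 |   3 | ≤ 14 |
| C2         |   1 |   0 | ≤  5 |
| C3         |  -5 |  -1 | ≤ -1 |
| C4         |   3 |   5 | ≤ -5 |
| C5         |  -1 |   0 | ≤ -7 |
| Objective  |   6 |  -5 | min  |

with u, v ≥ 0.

Infeasible (no feasible solution exists)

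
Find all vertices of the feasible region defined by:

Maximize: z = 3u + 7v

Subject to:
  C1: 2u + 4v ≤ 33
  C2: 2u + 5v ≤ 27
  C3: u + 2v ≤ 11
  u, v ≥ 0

(0, 0), (11, 0), (1, 5), (0, 5.4)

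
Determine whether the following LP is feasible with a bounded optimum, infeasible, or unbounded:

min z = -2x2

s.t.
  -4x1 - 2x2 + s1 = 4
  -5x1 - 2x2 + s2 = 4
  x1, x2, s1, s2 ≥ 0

Unbounded (objective can decrease without bound)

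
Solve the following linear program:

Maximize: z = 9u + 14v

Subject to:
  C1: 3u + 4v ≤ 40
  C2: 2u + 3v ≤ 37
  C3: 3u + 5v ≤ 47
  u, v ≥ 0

Evaluate the objective at each vertex of the feasible region:
  z(0, 0) = 0
  z(13.33, 0) = 120
  z(4, 7) = 134  ←
  z(0, 9.4) = 131.6
The maximum is at u = 4, v = 7.

u = 4, v = 7, z = 134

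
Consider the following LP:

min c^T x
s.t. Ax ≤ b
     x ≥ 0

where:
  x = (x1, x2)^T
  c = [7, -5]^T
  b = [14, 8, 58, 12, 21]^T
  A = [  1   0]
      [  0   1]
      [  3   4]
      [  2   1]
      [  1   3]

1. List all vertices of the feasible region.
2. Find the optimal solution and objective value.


1. (0, 0), (6, 0), (3, 6), (0, 7)
2. x1 = 0, x2 = 7, z = -35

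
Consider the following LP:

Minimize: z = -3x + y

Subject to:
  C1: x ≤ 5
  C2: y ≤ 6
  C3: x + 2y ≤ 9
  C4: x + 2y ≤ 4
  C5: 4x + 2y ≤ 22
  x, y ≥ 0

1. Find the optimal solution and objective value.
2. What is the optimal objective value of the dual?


1. x = 4, y = 0, z = -12
2. -12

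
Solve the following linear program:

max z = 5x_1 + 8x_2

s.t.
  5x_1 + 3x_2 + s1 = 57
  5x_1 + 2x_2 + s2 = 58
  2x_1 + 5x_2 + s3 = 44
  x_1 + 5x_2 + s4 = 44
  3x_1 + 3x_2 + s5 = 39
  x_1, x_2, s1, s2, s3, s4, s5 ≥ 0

Evaluate the objective at each vertex of the feasible region:
  z(0, 0) = 0
  z(11.4, 0) = 57
  z(9, 4) = 77
  z(7, 6) = 83  ←
  z(0, 8.8) = 70.4
The maximum is at x_1 = 7, x_2 = 6.

x_1 = 7, x_2 = 6, z = 83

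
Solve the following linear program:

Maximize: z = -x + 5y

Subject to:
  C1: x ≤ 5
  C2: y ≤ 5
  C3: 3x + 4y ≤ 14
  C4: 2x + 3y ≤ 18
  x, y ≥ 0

Evaluate the objective at each vertex of the feasible region:
  z(0, 0) = 0
  z(4.667, 0) = -4.667
  z(0, 3.5) = 17.5  ←
The maximum is at x = 0, y = 3.5.

x = 0, y = 3.5, z = 17.5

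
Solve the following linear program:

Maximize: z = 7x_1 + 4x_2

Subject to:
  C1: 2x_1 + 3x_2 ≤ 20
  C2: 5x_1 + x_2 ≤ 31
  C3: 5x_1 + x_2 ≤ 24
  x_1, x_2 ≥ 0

Evaluate the objective at each vertex of the feasible region:
  z(0, 0) = 0
  z(4.8, 0) = 33.6
  z(4, 4) = 44  ←
  z(0, 6.667) = 26.67
The maximum is at x_1 = 4, x_2 = 4.

x_1 = 4, x_2 = 4, z = 44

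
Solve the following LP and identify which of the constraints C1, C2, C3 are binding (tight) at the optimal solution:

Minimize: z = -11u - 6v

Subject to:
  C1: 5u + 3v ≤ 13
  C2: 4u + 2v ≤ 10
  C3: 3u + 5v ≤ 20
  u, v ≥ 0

At u = 2, v = 1, compute slack b - a·x for each constraint:
  C1: 13 − 13 = 0  (binding)
  C2: 10 − 10 = 0  (binding)
  C3: 20 − 11 = 9  (slack)

Optimal: u = 2, v = 1
Binding: C1, C2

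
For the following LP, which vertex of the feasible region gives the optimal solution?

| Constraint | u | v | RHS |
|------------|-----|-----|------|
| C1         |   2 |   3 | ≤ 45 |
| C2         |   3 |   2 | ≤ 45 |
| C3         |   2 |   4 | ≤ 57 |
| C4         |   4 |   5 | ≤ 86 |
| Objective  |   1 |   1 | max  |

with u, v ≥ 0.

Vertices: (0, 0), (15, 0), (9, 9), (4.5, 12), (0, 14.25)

Evaluate the objective at each vertex of the feasible region:
  z(0, 0) = 0
  z(15, 0) = 15
  z(9, 9) = 18  ←
  z(4.5, 12) = 16.5
  z(0, 14.25) = 14.25
The maximum is at u = 9, v = 9.

(9, 9)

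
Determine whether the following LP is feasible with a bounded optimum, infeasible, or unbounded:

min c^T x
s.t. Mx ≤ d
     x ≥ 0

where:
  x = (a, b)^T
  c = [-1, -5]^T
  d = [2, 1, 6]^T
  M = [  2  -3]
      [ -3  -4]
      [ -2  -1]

Unbounded (objective can decrease without bound)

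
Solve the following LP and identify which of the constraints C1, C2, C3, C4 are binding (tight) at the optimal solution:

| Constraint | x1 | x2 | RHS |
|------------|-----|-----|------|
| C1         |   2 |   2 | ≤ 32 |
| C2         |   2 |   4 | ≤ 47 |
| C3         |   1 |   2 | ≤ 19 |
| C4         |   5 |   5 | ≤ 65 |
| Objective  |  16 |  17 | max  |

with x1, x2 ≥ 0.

At x1 = 7, x2 = 6, compute slack b - a·x for each constraint:
  C1: 32 − 26 = 6  (slack)
  C2: 47 − 38 = 9  (slack)
  C3: 19 − 19 = 0  (binding)
  C4: 65 − 65 = 0  (binding)

Optimal: x1 = 7, x2 = 6
Binding: C3, C4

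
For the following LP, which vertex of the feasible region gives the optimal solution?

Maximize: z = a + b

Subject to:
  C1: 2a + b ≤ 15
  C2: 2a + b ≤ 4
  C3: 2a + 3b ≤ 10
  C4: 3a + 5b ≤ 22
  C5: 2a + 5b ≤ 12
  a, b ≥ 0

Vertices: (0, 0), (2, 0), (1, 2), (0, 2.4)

Evaluate the objective at each vertex of the feasible region:
  z(0, 0) = 0
  z(2, 0) = 2
  z(1, 2) = 3  ←
  z(0, 2.4) = 2.4
The maximum is at a = 1, b = 2.

(1, 2)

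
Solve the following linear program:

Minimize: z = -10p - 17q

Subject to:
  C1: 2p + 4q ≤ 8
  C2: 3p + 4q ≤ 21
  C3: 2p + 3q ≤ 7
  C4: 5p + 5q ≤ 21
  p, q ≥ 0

Evaluate the objective at each vertex of the feasible region:
  z(0, 0) = 0
  z(3.5, 0) = -35
  z(2, 1) = -37  ←
  z(0, 2) = -34
The minimum is at p = 2, q = 1.

p = 2, q = 1, z = -37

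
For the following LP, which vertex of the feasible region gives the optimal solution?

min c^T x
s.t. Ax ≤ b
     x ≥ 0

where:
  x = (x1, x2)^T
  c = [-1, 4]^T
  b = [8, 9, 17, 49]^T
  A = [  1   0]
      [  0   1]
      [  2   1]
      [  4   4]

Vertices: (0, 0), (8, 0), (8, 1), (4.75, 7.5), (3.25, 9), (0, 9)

Evaluate the objective at each vertex of the feasible region:
  z(0, 0) = 0
  z(8, 0) = -8  ←
  z(8, 1) = -4
  z(4.75, 7.5) = 25.25
  z(3.25, 9) = 32.75
  z(0, 9) = 36
The minimum is at x1 = 8, x2 = 0.

(8, 0)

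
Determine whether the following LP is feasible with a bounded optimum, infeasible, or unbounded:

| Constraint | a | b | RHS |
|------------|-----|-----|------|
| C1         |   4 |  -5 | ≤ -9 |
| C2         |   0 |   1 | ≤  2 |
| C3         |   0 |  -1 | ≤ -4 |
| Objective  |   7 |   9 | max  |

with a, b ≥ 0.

Infeasible (no feasible solution exists)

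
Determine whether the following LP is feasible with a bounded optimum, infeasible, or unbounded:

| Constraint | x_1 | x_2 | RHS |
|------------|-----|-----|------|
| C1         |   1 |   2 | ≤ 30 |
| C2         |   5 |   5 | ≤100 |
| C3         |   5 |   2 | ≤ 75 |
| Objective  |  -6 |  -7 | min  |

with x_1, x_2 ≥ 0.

Feasible with a bounded optimal solution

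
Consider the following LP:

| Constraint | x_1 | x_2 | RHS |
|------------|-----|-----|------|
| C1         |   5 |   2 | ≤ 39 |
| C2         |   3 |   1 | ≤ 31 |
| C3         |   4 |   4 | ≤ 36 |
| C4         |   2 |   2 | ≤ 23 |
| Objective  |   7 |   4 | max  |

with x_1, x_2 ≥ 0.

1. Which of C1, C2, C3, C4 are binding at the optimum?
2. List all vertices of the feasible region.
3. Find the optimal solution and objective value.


1. C1, C3
2. (0, 0), (7.8, 0), (7, 2), (0, 9)
3. x_1 = 7, x_2 = 2, z = 57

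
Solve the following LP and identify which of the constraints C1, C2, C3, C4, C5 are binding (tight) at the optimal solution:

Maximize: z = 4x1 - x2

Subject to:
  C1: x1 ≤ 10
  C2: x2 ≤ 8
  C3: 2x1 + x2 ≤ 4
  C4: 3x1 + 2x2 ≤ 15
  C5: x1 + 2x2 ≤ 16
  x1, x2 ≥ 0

At x1 = 2, x2 = 0, compute slack b - a·x for each constraint:
  C1: 10 − 2 = 8  (slack)
  C2: 8 − 0 = 8  (slack)
  C3: 4 − 4 = 0  (binding)
  C4: 15 − 6 = 9  (slack)
  C5: 16 − 2 = 14  (slack)

Optimal: x1 = 2, x2 = 0
Binding: C3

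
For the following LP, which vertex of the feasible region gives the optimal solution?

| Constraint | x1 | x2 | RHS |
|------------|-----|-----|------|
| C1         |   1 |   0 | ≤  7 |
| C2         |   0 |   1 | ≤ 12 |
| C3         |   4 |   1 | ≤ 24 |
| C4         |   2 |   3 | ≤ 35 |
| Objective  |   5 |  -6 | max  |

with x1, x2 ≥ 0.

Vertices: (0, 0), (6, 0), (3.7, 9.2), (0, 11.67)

Evaluate the objective at each vertex of the feasible region:
  z(0, 0) = 0
  z(6, 0) = 30  ←
  z(3.7, 9.2) = -36.7
  z(0, 11.67) = -70
The maximum is at x1 = 6, x2 = 0.

(6, 0)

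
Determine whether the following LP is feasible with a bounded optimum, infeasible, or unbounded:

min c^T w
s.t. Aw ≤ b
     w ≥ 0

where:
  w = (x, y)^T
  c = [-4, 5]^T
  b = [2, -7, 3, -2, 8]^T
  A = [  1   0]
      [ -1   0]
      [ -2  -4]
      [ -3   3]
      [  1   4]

Infeasible (no feasible solution exists)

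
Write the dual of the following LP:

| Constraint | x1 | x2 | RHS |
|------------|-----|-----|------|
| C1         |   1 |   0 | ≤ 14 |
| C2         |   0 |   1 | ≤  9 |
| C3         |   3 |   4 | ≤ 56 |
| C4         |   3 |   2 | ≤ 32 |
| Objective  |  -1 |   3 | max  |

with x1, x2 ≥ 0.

Primal max cᵀx s.t. Ax ≤ b, x ≥ 0  →  Dual min bᵀy s.t. Aᵀy ≥ c, y ≥ 0.

Minimize: z = 14y1 + 9y2 + 56y3 + 32y4

Subject to:
  y1 + 3y3 + 3y4 ≥ -1
  y2 + 4y3 + 2y4 ≥ 3
  y1, y2, y3, y4 ≥ 0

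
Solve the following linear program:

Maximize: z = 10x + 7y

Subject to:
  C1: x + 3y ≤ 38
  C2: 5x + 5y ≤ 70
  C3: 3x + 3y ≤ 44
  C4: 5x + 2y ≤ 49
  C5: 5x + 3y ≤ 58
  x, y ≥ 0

Evaluate the objective at each vertex of the feasible region:
  z(0, 0) = 0
  z(9.8, 0) = 98
  z(7, 7) = 119  ←
  z(2, 12) = 104
  z(0, 12.67) = 88.67
The maximum is at x = 7, y = 7.

x = 7, y = 7, z = 119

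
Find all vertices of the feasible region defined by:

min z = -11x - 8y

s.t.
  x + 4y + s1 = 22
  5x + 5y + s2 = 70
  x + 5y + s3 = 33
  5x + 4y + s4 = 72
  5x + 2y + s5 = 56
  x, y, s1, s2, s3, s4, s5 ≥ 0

(0, 0), (11.2, 0), (10, 3), (0, 5.5)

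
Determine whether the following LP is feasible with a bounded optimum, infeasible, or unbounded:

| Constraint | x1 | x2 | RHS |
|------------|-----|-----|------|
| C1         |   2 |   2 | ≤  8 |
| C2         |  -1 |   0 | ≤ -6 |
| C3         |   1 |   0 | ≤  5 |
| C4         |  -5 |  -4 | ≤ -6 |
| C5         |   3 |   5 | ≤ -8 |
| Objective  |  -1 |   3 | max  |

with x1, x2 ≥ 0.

Infeasible (no feasible solution exists)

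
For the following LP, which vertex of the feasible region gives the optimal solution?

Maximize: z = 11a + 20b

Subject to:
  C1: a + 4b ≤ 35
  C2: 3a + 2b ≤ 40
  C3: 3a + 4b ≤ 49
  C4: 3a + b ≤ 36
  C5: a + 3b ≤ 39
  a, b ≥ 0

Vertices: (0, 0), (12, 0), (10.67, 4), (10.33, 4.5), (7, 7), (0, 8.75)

Evaluate the objective at each vertex of the feasible region:
  z(0, 0) = 0
  z(12, 0) = 132
  z(10.67, 4) = 197.3
  z(10.33, 4.5) = 203.7
  z(7, 7) = 217  ←
  z(0, 8.75) = 175
The maximum is at a = 7, b = 7.

(7, 7)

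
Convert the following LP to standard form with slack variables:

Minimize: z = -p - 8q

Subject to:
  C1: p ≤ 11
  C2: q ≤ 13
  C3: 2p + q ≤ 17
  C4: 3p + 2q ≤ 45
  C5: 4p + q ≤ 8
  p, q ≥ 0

min z = -p - 8q

s.t.
  p + s1 = 11
  q + s2 = 13
  2p + q + s3 = 17
  3p + 2q + s4 = 45
  4p + q + s5 = 8
  p, q, s1, s2, s3, s4, s5 ≥ 0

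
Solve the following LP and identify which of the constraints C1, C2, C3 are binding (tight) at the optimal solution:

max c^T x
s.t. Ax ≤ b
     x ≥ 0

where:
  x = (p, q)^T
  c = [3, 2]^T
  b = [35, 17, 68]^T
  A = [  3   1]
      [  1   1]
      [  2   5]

At p = 9, q = 8, compute slack b - a·x for each constraint:
  C1: 35 − 35 = 0  (binding)
  C2: 17 − 17 = 0  (binding)
  C3: 68 − 58 = 10  (slack)

Optimal: p = 9, q = 8
Binding: C1, C2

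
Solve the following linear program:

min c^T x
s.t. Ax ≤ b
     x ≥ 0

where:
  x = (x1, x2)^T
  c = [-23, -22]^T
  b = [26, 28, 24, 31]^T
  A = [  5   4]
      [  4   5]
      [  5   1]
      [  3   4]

Evaluate the objective at each vertex of the feasible region:
  z(0, 0) = 0
  z(4.8, 0) = -110.4
  z(4.667, 0.6667) = -122
  z(2, 4) = -134  ←
  z(0, 5.6) = -123.2
The minimum is at x1 = 2, x2 = 4.

x1 = 2, x2 = 4, z = -134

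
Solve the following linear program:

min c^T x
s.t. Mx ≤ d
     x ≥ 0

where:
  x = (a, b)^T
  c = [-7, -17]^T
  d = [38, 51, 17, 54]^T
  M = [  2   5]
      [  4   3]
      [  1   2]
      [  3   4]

Evaluate the objective at each vertex of the feasible region:
  z(0, 0) = 0
  z(12.75, 0) = -89.25
  z(10.2, 3.4) = -129.2
  z(9, 4) = -131  ←
  z(0, 7.6) = -129.2
The minimum is at a = 9, b = 4.

a = 9, b = 4, z = -131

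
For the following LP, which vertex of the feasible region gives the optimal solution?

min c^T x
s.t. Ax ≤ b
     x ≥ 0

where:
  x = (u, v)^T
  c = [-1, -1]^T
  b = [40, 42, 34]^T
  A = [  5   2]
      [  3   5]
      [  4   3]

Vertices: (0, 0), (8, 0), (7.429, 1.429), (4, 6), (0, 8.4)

Evaluate the objective at each vertex of the feasible region:
  z(0, 0) = 0
  z(8, 0) = -8
  z(7.429, 1.429) = -8.857
  z(4, 6) = -10  ←
  z(0, 8.4) = -8.4
The minimum is at u = 4, v = 6.

(4, 6)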